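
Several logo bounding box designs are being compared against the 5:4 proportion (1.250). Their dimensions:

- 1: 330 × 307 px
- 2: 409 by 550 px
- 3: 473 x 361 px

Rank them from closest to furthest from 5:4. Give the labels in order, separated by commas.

3, 2, 1

Ratios: 1 = 330 / 307 ≈ 1.075; 2 = 550 / 409 ≈ 1.345; 3 = 473 / 361 ≈ 1.310.
|Δ from 1.250|: 1 0.175; 2 0.095; 3 0.060.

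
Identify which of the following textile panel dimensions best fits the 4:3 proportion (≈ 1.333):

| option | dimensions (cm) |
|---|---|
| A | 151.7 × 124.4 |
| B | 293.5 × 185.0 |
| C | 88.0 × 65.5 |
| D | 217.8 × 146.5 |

Target 4:3 ≈ 1.333.
A: 1.219 (Δ0.114)  B: 1.586 (Δ0.253)  C: 1.344 (Δ0.011)  D: 1.487 (Δ0.154)

C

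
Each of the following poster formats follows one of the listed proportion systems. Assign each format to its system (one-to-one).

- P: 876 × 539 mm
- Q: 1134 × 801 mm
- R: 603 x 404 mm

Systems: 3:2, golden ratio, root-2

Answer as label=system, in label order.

P = 876/539 ≈ 1.625 → golden ratio (1.618)
Q = 1134/801 ≈ 1.416 → root-2 (1.414)
R = 603/404 ≈ 1.493 → 3:2 (1.500)

P=golden ratio, Q=root-2, R=3:2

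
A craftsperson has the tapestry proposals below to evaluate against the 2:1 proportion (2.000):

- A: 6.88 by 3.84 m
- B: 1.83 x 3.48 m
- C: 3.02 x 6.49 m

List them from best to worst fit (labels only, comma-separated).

A: 6.88/3.84 ≈ 1.792 → |1.792 − 2.000| = 0.208
B: 3.48/1.83 ≈ 1.902 → |1.902 − 2.000| = 0.098
C: 6.49/3.02 ≈ 2.149 → |2.149 − 2.000| = 0.149

B, C, A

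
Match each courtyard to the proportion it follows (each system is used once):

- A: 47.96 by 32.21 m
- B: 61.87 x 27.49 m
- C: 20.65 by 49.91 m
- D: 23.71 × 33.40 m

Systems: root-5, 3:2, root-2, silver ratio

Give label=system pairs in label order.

A=3:2, B=root-5, C=silver ratio, D=root-2

A = 47.96/32.21 ≈ 1.489 → 3:2 (1.500)
B = 61.87/27.49 ≈ 2.251 → root-5 (2.236)
C = 49.91/20.65 ≈ 2.417 → silver ratio (2.414)
D = 33.40/23.71 ≈ 1.409 → root-2 (1.414)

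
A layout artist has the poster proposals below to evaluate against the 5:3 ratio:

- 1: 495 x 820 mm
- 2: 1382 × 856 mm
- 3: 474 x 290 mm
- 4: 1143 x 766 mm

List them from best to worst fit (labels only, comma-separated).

1, 3, 2, 4

1: 820/495 ≈ 1.657 → |1.657 − 1.667| = 0.010
2: 1382/856 ≈ 1.614 → |1.614 − 1.667| = 0.053
3: 474/290 ≈ 1.634 → |1.634 − 1.667| = 0.033
4: 1143/766 ≈ 1.492 → |1.492 − 1.667| = 0.175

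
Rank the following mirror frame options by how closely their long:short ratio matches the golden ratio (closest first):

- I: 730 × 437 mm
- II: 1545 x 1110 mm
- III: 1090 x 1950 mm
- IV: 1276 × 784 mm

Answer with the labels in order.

IV, I, III, II

Ratios: I = 730 / 437 ≈ 1.670; II = 1545 / 1110 ≈ 1.392; III = 1950 / 1090 ≈ 1.789; IV = 1276 / 784 ≈ 1.628.
|Δ from 1.618|: I 0.052; II 0.226; III 0.171; IV 0.010.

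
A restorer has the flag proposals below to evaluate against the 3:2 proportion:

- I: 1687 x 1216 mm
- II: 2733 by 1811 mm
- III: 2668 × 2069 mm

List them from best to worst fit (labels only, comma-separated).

I: 1687/1216 ≈ 1.387 → |1.387 − 1.500| = 0.113
II: 2733/1811 ≈ 1.509 → |1.509 − 1.500| = 0.009
III: 2668/2069 ≈ 1.290 → |1.290 − 1.500| = 0.210

II, I, III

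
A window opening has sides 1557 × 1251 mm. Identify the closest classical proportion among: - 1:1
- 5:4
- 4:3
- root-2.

Ratio = 1557 / 1251 ≈ 1.245.
Distances: 1:1 1.000 (Δ 0.245); 5:4 1.250 (Δ 0.005); 4:3 1.333 (Δ 0.088); root-2 1.414 (Δ 0.169).

5:4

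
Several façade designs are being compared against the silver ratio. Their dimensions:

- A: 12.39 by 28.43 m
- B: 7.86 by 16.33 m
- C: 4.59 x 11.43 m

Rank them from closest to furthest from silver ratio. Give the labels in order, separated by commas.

C, A, B

Ratios: A = 28.43 / 12.39 ≈ 2.295; B = 16.33 / 7.86 ≈ 2.078; C = 11.43 / 4.59 ≈ 2.490.
|Δ from 2.414|: A 0.119; B 0.336; C 0.076.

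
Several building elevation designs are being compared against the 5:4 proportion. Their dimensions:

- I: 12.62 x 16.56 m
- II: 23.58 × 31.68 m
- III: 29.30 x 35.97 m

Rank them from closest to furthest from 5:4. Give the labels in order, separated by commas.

III, I, II

I: 16.56/12.62 ≈ 1.312 → |1.312 − 1.250| = 0.062
II: 31.68/23.58 ≈ 1.344 → |1.344 − 1.250| = 0.094
III: 35.97/29.30 ≈ 1.228 → |1.228 − 1.250| = 0.022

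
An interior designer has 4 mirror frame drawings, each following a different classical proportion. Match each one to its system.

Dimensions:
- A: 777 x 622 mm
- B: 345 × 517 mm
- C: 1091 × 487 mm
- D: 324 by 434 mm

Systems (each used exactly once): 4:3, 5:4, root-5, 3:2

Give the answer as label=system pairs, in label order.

A = 777/622 ≈ 1.249 → 5:4 (1.250)
B = 517/345 ≈ 1.499 → 3:2 (1.500)
C = 1091/487 ≈ 2.240 → root-5 (2.236)
D = 434/324 ≈ 1.340 → 4:3 (1.333)

A=5:4, B=3:2, C=root-5, D=4:3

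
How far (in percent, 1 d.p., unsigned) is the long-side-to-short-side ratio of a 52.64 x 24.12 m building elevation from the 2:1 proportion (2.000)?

Ratio = 52.64 / 24.12 ≈ 2.1824.
Ideal 2:1 = 2.0000. |2.1824 − 2.0000| / 2.0000 ≈ 9.12% → 9.1%.

9.1%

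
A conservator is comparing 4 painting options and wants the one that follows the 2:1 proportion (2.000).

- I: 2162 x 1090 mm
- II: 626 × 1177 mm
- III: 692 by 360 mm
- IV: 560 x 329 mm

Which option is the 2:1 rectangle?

Ratios (long/short): I ≈ 1.983; II ≈ 1.880; III ≈ 1.922; IV ≈ 1.702.
2:1 ≈ 2.000; option I is nearest (Δ 0.017).

I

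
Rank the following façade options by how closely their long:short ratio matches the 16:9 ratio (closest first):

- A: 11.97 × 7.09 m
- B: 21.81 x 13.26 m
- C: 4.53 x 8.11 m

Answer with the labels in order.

Ratios: A = 11.97 / 7.09 ≈ 1.688; B = 21.81 / 13.26 ≈ 1.645; C = 8.11 / 4.53 ≈ 1.790.
|Δ from 1.778|: A 0.090; B 0.133; C 0.012.

C, A, B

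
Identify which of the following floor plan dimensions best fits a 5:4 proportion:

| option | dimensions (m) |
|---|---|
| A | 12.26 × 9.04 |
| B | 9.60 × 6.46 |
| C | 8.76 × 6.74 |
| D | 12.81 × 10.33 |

Target 5:4 ≈ 1.250.
A: 1.356 (Δ0.106)  B: 1.486 (Δ0.236)  C: 1.300 (Δ0.050)  D: 1.240 (Δ0.010)

D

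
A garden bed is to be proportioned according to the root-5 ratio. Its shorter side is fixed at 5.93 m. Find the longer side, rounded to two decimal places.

13.26 m

root-5 ≈ 2.23607.
Longer side = 5.93 × 2.23607 ≈ 13.2599 → 13.26 m.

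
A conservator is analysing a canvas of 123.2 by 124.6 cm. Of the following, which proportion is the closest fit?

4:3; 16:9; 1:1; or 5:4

1:1

124.6/123.2 ≈ 1.011. Nearest candidates are 1:1 (1.000, off by 0.011) and 5:4 (1.250, off by 0.239).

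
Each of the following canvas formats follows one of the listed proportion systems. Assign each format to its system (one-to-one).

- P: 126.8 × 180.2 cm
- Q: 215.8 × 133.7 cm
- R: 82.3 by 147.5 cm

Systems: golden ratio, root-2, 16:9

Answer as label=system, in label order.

P=root-2, Q=golden ratio, R=16:9

P = 180.2/126.8 ≈ 1.421 → root-2 (1.414)
Q = 215.8/133.7 ≈ 1.614 → golden ratio (1.618)
R = 147.5/82.3 ≈ 1.792 → 16:9 (1.778)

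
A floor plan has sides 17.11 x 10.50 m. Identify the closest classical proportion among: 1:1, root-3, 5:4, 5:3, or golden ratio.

17.11/10.50 ≈ 1.630. Nearest candidates are golden ratio (1.618, off by 0.012) and 5:3 (1.667, off by 0.037).

golden ratio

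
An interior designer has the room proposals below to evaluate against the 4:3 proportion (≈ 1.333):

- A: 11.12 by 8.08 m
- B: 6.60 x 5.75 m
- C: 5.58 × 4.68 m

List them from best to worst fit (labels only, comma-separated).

A, C, B

Ratios: A = 11.12 / 8.08 ≈ 1.376; B = 6.60 / 5.75 ≈ 1.148; C = 5.58 / 4.68 ≈ 1.192.
|Δ from 1.333|: A 0.043; B 0.185; C 0.141.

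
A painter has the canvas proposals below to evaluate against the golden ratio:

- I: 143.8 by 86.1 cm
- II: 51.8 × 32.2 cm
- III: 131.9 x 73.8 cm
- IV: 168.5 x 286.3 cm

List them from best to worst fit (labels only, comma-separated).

Ratios: I = 143.8 / 86.1 ≈ 1.670; II = 51.8 / 32.2 ≈ 1.609; III = 131.9 / 73.8 ≈ 1.787; IV = 286.3 / 168.5 ≈ 1.699.
|Δ from 1.618|: I 0.052; II 0.009; III 0.169; IV 0.081.

II, I, IV, III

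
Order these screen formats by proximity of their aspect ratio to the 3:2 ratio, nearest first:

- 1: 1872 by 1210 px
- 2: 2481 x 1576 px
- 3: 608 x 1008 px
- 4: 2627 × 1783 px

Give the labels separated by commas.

4, 1, 2, 3

Ratios: 1 = 1872 / 1210 ≈ 1.547; 2 = 2481 / 1576 ≈ 1.574; 3 = 1008 / 608 ≈ 1.658; 4 = 2627 / 1783 ≈ 1.473.
|Δ from 1.500|: 1 0.047; 2 0.074; 3 0.158; 4 0.027.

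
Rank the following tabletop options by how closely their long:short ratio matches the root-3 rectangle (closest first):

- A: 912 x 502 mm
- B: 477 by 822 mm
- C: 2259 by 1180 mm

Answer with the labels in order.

A: 912/502 ≈ 1.817 → |1.817 − 1.732| = 0.085
B: 822/477 ≈ 1.723 → |1.723 − 1.732| = 0.009
C: 2259/1180 ≈ 1.914 → |1.914 − 1.732| = 0.182

B, A, C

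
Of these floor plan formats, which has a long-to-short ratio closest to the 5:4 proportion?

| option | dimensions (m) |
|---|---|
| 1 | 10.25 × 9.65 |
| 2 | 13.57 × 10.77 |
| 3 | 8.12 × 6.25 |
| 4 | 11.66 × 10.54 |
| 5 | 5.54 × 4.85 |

2

Target 5:4 ≈ 1.250.
1: 1.062 (Δ0.188)  2: 1.260 (Δ0.010)  3: 1.299 (Δ0.049)  4: 1.106 (Δ0.144)  5: 1.142 (Δ0.108)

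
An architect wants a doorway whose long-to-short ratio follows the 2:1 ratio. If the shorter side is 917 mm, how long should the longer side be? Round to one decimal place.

2:1 = 2.00000.
Longer side = 917 × 2.00000 ≈ 1834.000 → 1834.0 mm.

1834.0 mm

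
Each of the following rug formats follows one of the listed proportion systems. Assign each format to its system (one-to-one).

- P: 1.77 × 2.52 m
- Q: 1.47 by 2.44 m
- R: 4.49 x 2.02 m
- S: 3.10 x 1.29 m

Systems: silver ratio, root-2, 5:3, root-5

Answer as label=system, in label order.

P=root-2, Q=5:3, R=root-5, S=silver ratio

Ratios: P ≈ 1.424; Q ≈ 1.660; R ≈ 2.223; S ≈ 2.403.
Targets: silver ratio ≈ 2.414; root-2 ≈ 1.414; 5:3 ≈ 1.667; root-5 ≈ 2.236.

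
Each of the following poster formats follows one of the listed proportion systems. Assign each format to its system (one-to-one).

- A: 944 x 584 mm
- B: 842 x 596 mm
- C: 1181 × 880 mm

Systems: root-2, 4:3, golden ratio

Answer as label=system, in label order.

A=golden ratio, B=root-2, C=4:3

Ratios: A ≈ 1.616; B ≈ 1.413; C ≈ 1.342.
Targets: root-2 ≈ 1.414; 4:3 ≈ 1.333; golden ratio ≈ 1.618.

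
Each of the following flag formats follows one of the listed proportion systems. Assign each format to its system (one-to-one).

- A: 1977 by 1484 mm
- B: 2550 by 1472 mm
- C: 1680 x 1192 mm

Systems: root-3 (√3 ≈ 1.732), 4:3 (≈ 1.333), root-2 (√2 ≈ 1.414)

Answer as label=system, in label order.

A = 1977/1484 ≈ 1.332 → 4:3 (1.333)
B = 2550/1472 ≈ 1.732 → root-3 (1.732)
C = 1680/1192 ≈ 1.409 → root-2 (1.414)

A=4:3, B=root-3, C=root-2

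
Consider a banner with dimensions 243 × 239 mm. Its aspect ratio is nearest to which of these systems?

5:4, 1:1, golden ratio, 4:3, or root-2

243/239 ≈ 1.017. Nearest candidates are 1:1 (1.000, off by 0.017) and 5:4 (1.250, off by 0.233).

1:1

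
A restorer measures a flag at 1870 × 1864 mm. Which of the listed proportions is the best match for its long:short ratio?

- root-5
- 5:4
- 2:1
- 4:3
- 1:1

1870/1864 ≈ 1.003. Nearest candidates are 1:1 (1.000, off by 0.003) and 5:4 (1.250, off by 0.247).

1:1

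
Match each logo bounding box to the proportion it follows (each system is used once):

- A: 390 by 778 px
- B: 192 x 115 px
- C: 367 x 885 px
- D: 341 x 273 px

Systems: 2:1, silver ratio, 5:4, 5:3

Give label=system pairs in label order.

A=2:1, B=5:3, C=silver ratio, D=5:4

Ratios: A ≈ 1.995; B ≈ 1.670; C ≈ 2.411; D ≈ 1.249.
Targets: 2:1 ≈ 2.000; silver ratio ≈ 2.414; 5:4 ≈ 1.250; 5:3 ≈ 1.667.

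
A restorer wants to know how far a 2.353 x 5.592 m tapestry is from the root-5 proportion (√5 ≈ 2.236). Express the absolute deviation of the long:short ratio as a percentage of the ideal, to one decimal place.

Ratio = 5.592 / 2.353 ≈ 2.3765.
Ideal root-5 ≈ 2.2361. |2.3765 − 2.2361| / 2.2361 ≈ 6.28% → 6.3%.

6.3%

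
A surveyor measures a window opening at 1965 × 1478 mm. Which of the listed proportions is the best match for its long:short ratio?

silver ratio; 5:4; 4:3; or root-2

Ratio = 1965 / 1478 ≈ 1.329.
Distances: silver ratio 2.414 (Δ 1.085); 5:4 1.250 (Δ 0.079); 4:3 1.333 (Δ 0.004); root-2 1.414 (Δ 0.085).

4:3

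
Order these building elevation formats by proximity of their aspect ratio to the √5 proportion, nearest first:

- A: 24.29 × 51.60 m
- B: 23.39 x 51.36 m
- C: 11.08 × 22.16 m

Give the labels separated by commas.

B, A, C

A: 51.60/24.29 ≈ 2.124 → |2.124 − 2.236| = 0.112
B: 51.36/23.39 ≈ 2.196 → |2.196 − 2.236| = 0.040
C: 22.16/11.08 ≈ 2.000 → |2.000 − 2.236| = 0.236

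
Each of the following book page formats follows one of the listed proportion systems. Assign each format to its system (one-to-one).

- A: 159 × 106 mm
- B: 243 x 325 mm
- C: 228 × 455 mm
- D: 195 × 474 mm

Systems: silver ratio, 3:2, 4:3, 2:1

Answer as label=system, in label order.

Ratios: A ≈ 1.500; B ≈ 1.337; C ≈ 1.996; D ≈ 2.431.
Targets: silver ratio ≈ 2.414; 3:2 ≈ 1.500; 4:3 ≈ 1.333; 2:1 ≈ 2.000.

A=3:2, B=4:3, C=2:1, D=silver ratio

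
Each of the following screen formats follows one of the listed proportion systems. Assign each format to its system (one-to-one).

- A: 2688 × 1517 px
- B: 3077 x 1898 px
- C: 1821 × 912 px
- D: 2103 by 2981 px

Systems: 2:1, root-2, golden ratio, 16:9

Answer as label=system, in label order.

Ratios: A ≈ 1.772; B ≈ 1.621; C ≈ 1.997; D ≈ 1.417.
Targets: 2:1 ≈ 2.000; root-2 ≈ 1.414; golden ratio ≈ 1.618; 16:9 ≈ 1.778.

A=16:9, B=golden ratio, C=2:1, D=root-2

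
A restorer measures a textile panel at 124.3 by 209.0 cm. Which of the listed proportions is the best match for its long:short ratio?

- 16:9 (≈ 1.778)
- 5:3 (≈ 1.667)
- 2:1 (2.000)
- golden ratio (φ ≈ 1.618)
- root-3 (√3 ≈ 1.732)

209.0/124.3 ≈ 1.681. Nearest candidates are 5:3 (1.667, off by 0.014) and root-3 (1.732, off by 0.051).

5:3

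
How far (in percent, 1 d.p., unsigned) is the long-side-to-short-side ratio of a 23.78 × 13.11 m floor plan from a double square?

9.3%

Ratio = 23.78 / 13.11 ≈ 1.8139.
Ideal 2:1 = 2.0000. |1.8139 − 2.0000| / 2.0000 ≈ 9.30% → 9.3%.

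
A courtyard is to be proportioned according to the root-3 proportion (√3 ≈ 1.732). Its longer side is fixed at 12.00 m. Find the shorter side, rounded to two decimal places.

6.93 m

root-3 ≈ 1.73205.
Shorter side = 12.00 ÷ 1.73205 ≈ 6.9282 → 6.93 m.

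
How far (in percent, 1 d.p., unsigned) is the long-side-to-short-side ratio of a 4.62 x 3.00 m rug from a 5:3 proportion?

Ratio = 4.62 / 3.00 ≈ 1.5400.
Ideal 5:3 ≈ 1.6667. |1.5400 − 1.6667| / 1.6667 ≈ 7.60% → 7.6%.

7.6%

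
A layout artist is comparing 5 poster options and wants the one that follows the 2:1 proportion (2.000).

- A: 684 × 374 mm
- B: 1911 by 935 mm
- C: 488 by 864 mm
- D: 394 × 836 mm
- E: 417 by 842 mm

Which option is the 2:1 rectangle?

Target 2:1 ≈ 2.000.
A: 1.829 (Δ0.171)  B: 2.044 (Δ0.044)  C: 1.770 (Δ0.230)  D: 2.122 (Δ0.122)  E: 2.019 (Δ0.019)

E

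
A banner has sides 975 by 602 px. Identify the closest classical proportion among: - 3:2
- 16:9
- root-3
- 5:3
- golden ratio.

golden ratio

Ratio = 975 / 602 ≈ 1.620.
Distances: 3:2 1.500 (Δ 0.120); 16:9 1.778 (Δ 0.158); root-3 1.732 (Δ 0.112); 5:3 1.667 (Δ 0.047); golden ratio 1.618 (Δ 0.002).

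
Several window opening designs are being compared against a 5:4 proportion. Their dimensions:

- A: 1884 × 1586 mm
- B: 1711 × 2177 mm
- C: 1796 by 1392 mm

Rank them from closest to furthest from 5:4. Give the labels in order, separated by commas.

B, C, A

Ratios: A = 1884 / 1586 ≈ 1.188; B = 2177 / 1711 ≈ 1.272; C = 1796 / 1392 ≈ 1.290.
|Δ from 1.250|: A 0.062; B 0.022; C 0.040.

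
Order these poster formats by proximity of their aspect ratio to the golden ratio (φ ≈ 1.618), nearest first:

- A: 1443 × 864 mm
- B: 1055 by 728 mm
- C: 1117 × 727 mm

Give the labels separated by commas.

A, C, B

Ratios: A = 1443 / 864 ≈ 1.670; B = 1055 / 728 ≈ 1.449; C = 1117 / 727 ≈ 1.536.
|Δ from 1.618|: A 0.052; B 0.169; C 0.082.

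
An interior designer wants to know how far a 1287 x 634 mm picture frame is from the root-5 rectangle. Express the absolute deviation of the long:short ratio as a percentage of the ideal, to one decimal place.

9.2%

Ratio = 1287 / 634 ≈ 2.0300.
Ideal root-5 ≈ 2.2361. |2.0300 − 2.2361| / 2.2361 ≈ 9.22% → 9.2%.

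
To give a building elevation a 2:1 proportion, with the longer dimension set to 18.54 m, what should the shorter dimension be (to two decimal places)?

9.27 m

2:1 = 2.00000.
Shorter side = 18.54 ÷ 2.00000 ≈ 9.2700 → 9.27 m.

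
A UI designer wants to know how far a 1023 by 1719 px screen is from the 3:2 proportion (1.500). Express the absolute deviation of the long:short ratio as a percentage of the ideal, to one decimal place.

Ratio = 1719 / 1023 ≈ 1.6804.
Ideal 3:2 = 1.5000. |1.6804 − 1.5000| / 1.5000 ≈ 12.03% → 12.0%.

12.0%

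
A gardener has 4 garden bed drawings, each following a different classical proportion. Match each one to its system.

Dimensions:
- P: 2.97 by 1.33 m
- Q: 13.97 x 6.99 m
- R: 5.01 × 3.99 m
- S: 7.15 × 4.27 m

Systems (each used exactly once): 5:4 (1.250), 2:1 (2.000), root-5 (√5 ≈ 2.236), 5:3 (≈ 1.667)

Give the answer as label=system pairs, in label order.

Ratios: P ≈ 2.233; Q ≈ 1.999; R ≈ 1.256; S ≈ 1.674.
Targets: 5:4 ≈ 1.250; 2:1 ≈ 2.000; root-5 ≈ 2.236; 5:3 ≈ 1.667.

P=root-5, Q=2:1, R=5:4, S=5:3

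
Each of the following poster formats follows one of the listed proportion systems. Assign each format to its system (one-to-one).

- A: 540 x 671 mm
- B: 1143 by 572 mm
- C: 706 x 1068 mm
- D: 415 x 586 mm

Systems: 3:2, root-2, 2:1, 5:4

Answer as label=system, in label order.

Ratios: A ≈ 1.243; B ≈ 1.998; C ≈ 1.513; D ≈ 1.412.
Targets: 3:2 ≈ 1.500; root-2 ≈ 1.414; 2:1 ≈ 2.000; 5:4 ≈ 1.250.

A=5:4, B=2:1, C=3:2, D=root-2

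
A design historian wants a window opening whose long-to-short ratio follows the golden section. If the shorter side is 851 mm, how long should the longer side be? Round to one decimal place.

1376.9 mm

golden ratio ≈ 1.61803.
Longer side = 851 × 1.61803 ≈ 1376.944 → 1376.9 mm.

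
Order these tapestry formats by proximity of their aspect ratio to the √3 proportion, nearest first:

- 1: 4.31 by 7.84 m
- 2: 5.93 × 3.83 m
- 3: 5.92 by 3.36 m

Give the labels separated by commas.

1: 7.84/4.31 ≈ 1.819 → |1.819 − 1.732| = 0.087
2: 5.93/3.83 ≈ 1.548 → |1.548 − 1.732| = 0.184
3: 5.92/3.36 ≈ 1.762 → |1.762 − 1.732| = 0.030

3, 1, 2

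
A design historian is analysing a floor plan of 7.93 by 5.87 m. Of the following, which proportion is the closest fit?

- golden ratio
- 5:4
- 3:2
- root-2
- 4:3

7.93/5.87 ≈ 1.351. Nearest candidates are 4:3 (1.333, off by 0.018) and root-2 (1.414, off by 0.063).

4:3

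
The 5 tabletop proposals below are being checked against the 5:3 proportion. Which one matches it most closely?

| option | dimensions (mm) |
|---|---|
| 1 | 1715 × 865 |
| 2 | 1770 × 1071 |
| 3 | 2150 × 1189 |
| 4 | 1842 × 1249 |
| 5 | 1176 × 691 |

Target 5:3 ≈ 1.667.
1: 1.983 (Δ0.316)  2: 1.653 (Δ0.014)  3: 1.808 (Δ0.141)  4: 1.475 (Δ0.192)  5: 1.702 (Δ0.035)

2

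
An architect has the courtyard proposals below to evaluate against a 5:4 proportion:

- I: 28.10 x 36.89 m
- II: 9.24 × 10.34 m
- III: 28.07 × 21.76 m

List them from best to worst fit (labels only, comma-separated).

I: 36.89/28.10 ≈ 1.313 → |1.313 − 1.250| = 0.063
II: 10.34/9.24 ≈ 1.119 → |1.119 − 1.250| = 0.131
III: 28.07/21.76 ≈ 1.290 → |1.290 − 1.250| = 0.040

III, I, II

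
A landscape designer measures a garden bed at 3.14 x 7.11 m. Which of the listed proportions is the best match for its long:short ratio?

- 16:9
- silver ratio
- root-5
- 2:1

root-5

Ratio = 7.11 / 3.14 ≈ 2.264.
Distances: 16:9 1.778 (Δ 0.486); silver ratio 2.414 (Δ 0.150); root-5 2.236 (Δ 0.028); 2:1 2.000 (Δ 0.264).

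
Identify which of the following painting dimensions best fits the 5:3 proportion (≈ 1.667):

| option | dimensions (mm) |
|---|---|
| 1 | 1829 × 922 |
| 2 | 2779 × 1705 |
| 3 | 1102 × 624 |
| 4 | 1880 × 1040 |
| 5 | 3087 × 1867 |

Ratios (long/short): 1 ≈ 1.984; 2 ≈ 1.630; 3 ≈ 1.766; 4 ≈ 1.808; 5 ≈ 1.653.
5:3 ≈ 1.667; option 5 is nearest (Δ 0.014).

5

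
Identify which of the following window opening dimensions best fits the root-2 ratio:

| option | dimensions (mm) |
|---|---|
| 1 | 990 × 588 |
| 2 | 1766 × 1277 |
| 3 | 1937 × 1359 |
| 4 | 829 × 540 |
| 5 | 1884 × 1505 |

Target root-2 ≈ 1.414.
1: 1.684 (Δ0.270)  2: 1.383 (Δ0.031)  3: 1.425 (Δ0.011)  4: 1.535 (Δ0.121)  5: 1.252 (Δ0.162)

3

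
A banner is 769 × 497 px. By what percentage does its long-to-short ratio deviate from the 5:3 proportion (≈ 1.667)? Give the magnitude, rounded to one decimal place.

7.2%

Ratio = 769 / 497 ≈ 1.5473.
Ideal 5:3 ≈ 1.6667. |1.5473 − 1.6667| / 1.6667 ≈ 7.16% → 7.2%.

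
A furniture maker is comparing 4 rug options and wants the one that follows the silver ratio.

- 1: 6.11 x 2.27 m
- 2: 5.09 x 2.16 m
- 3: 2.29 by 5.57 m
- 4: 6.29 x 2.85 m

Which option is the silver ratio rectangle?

Ratios (long/short): 1 ≈ 2.692; 2 ≈ 2.356; 3 ≈ 2.432; 4 ≈ 2.207.
silver ratio ≈ 2.414; option 3 is nearest (Δ 0.018).

3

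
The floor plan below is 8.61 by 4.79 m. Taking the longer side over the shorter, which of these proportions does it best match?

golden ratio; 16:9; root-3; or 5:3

16:9

Ratio = 8.61 / 4.79 ≈ 1.797.
Distances: golden ratio 1.618 (Δ 0.179); 16:9 1.778 (Δ 0.019); root-3 1.732 (Δ 0.065); 5:3 1.667 (Δ 0.130).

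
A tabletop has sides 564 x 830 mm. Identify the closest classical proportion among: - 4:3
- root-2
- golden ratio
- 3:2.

3:2

Ratio = 830 / 564 ≈ 1.472.
Distances: 4:3 1.333 (Δ 0.139); root-2 1.414 (Δ 0.058); golden ratio 1.618 (Δ 0.146); 3:2 1.500 (Δ 0.028).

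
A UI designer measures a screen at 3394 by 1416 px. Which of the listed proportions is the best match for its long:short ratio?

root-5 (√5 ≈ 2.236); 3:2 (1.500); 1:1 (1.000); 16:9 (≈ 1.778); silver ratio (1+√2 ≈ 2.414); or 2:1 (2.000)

silver ratio

Ratio = 3394 / 1416 ≈ 2.397.
Distances: root-5 2.236 (Δ 0.161); 3:2 1.500 (Δ 0.897); 1:1 1.000 (Δ 1.397); 16:9 1.778 (Δ 0.619); silver ratio 2.414 (Δ 0.017); 2:1 2.000 (Δ 0.397).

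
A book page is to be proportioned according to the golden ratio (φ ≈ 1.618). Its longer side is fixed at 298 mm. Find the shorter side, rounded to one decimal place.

golden ratio ≈ 1.61803.
Shorter side = 298 ÷ 1.61803 ≈ 184.175 → 184.2 mm.

184.2 mm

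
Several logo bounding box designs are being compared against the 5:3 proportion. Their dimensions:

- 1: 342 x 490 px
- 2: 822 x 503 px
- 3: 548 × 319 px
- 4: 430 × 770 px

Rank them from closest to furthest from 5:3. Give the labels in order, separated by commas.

1: 490/342 ≈ 1.433 → |1.433 − 1.667| = 0.234
2: 822/503 ≈ 1.634 → |1.634 − 1.667| = 0.033
3: 548/319 ≈ 1.718 → |1.718 − 1.667| = 0.051
4: 770/430 ≈ 1.791 → |1.791 − 1.667| = 0.124

2, 3, 4, 1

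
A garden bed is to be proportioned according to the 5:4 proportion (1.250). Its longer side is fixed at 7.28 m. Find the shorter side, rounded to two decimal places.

5:4 = 1.25000.
Shorter side = 7.28 ÷ 1.25000 ≈ 5.8240 → 5.82 m.

5.82 m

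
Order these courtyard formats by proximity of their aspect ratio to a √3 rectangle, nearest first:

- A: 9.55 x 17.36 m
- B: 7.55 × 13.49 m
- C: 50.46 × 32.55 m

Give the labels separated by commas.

Ratios: A = 17.36 / 9.55 ≈ 1.818; B = 13.49 / 7.55 ≈ 1.787; C = 50.46 / 32.55 ≈ 1.550.
|Δ from 1.732|: A 0.086; B 0.055; C 0.182.

B, A, C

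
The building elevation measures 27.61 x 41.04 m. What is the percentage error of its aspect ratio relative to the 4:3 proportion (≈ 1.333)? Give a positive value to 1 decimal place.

Ratio = 41.04 / 27.61 ≈ 1.4864.
Ideal 4:3 ≈ 1.3333. |1.4864 − 1.3333| / 1.3333 ≈ 11.48% → 11.5%.

11.5%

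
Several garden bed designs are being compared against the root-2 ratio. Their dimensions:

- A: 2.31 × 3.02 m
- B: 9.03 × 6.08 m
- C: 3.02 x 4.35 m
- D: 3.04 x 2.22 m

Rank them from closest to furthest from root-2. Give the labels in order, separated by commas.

A: 3.02/2.31 ≈ 1.307 → |1.307 − 1.414| = 0.107
B: 9.03/6.08 ≈ 1.485 → |1.485 − 1.414| = 0.071
C: 4.35/3.02 ≈ 1.440 → |1.440 − 1.414| = 0.026
D: 3.04/2.22 ≈ 1.369 → |1.369 − 1.414| = 0.045

C, D, B, A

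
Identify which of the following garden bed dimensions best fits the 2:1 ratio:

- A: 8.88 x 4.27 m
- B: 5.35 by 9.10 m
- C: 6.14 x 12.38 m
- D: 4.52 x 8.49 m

C

Ratios (long/short): A ≈ 2.080; B ≈ 1.701; C ≈ 2.016; D ≈ 1.878.
2:1 ≈ 2.000; option C is nearest (Δ 0.016).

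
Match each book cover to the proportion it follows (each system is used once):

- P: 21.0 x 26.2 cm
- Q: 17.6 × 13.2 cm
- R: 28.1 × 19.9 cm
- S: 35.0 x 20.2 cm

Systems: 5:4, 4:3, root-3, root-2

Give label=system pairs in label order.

Ratios: P ≈ 1.248; Q ≈ 1.333; R ≈ 1.412; S ≈ 1.733.
Targets: 5:4 ≈ 1.250; 4:3 ≈ 1.333; root-3 ≈ 1.732; root-2 ≈ 1.414.

P=5:4, Q=4:3, R=root-2, S=root-3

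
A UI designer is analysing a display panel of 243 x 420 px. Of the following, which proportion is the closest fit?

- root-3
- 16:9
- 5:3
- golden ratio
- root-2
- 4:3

Ratio = 420 / 243 ≈ 1.728.
Distances: root-3 1.732 (Δ 0.004); 16:9 1.778 (Δ 0.050); 5:3 1.667 (Δ 0.061); golden ratio 1.618 (Δ 0.110); root-2 1.414 (Δ 0.314); 4:3 1.333 (Δ 0.395).

root-3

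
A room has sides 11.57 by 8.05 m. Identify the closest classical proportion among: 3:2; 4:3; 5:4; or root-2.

root-2

11.57/8.05 ≈ 1.437. Nearest candidates are root-2 (1.414, off by 0.023) and 3:2 (1.500, off by 0.063).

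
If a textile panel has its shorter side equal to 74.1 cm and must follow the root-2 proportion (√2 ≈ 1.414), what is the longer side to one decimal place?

root-2 ≈ 1.41421.
Longer side = 74.1 × 1.41421 ≈ 104.793 → 104.8 cm.

104.8 cm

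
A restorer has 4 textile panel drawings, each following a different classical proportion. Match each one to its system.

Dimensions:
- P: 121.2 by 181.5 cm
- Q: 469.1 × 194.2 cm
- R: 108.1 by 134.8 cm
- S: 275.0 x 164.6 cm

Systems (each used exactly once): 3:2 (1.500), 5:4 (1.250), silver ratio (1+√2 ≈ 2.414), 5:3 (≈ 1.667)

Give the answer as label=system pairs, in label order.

Ratios: P ≈ 1.498; Q ≈ 2.416; R ≈ 1.247; S ≈ 1.671.
Targets: 3:2 ≈ 1.500; 5:4 ≈ 1.250; silver ratio ≈ 2.414; 5:3 ≈ 1.667.

P=3:2, Q=silver ratio, R=5:4, S=5:3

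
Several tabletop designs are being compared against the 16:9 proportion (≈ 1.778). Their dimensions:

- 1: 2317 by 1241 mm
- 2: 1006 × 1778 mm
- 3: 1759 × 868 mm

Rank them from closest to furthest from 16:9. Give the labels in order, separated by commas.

Ratios: 1 = 2317 / 1241 ≈ 1.867; 2 = 1778 / 1006 ≈ 1.767; 3 = 1759 / 868 ≈ 2.026.
|Δ from 1.778|: 1 0.089; 2 0.011; 3 0.248.

2, 1, 3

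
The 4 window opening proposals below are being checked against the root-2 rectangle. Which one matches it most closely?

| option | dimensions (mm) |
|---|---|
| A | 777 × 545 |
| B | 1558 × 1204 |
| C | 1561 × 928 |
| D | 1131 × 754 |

Target root-2 ≈ 1.414.
A: 1.426 (Δ0.012)  B: 1.294 (Δ0.120)  C: 1.682 (Δ0.268)  D: 1.500 (Δ0.086)

A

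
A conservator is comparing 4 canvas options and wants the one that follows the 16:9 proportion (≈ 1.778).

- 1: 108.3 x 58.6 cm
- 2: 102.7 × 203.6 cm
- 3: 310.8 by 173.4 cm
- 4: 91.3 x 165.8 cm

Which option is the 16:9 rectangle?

3

Target 16:9 ≈ 1.778.
1: 1.848 (Δ0.070)  2: 1.982 (Δ0.204)  3: 1.792 (Δ0.014)  4: 1.816 (Δ0.038)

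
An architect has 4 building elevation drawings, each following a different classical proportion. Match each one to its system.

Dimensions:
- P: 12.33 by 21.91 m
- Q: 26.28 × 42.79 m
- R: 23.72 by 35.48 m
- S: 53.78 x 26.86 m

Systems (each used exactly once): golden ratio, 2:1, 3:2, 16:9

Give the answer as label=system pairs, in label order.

P = 21.91/12.33 ≈ 1.777 → 16:9 (1.778)
Q = 42.79/26.28 ≈ 1.628 → golden ratio (1.618)
R = 35.48/23.72 ≈ 1.496 → 3:2 (1.500)
S = 53.78/26.86 ≈ 2.002 → 2:1 (2.000)

P=16:9, Q=golden ratio, R=3:2, S=2:1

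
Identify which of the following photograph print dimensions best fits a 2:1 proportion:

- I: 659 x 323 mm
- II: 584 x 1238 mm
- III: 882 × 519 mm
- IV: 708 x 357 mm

Ratios (long/short): I ≈ 2.040; II ≈ 2.120; III ≈ 1.699; IV ≈ 1.983.
2:1 ≈ 2.000; option IV is nearest (Δ 0.017).

IV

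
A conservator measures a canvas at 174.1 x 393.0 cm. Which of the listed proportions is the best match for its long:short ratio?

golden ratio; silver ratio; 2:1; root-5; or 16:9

Ratio = 393.0 / 174.1 ≈ 2.257.
Distances: golden ratio 1.618 (Δ 0.639); silver ratio 2.414 (Δ 0.157); 2:1 2.000 (Δ 0.257); root-5 2.236 (Δ 0.021); 16:9 1.778 (Δ 0.479).

root-5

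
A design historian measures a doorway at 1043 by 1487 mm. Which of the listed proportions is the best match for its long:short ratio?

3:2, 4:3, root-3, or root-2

root-2

1487/1043 ≈ 1.426. Nearest candidates are root-2 (1.414, off by 0.012) and 3:2 (1.500, off by 0.074).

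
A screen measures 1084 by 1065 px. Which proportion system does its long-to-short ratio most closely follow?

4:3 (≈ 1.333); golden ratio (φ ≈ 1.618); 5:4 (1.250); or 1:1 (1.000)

1084/1065 ≈ 1.018. Nearest candidates are 1:1 (1.000, off by 0.018) and 5:4 (1.250, off by 0.232).

1:1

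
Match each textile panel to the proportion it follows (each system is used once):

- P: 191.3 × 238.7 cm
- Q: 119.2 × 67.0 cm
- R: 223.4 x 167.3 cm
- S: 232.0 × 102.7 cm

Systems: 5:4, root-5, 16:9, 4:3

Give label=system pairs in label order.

P = 238.7/191.3 ≈ 1.248 → 5:4 (1.250)
Q = 119.2/67.0 ≈ 1.779 → 16:9 (1.778)
R = 223.4/167.3 ≈ 1.335 → 4:3 (1.333)
S = 232.0/102.7 ≈ 2.259 → root-5 (2.236)

P=5:4, Q=16:9, R=4:3, S=root-5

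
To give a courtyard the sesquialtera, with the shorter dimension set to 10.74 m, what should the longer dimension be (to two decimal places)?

16.11 m

3:2 = 1.50000.
Longer side = 10.74 × 1.50000 ≈ 16.1100 → 16.11 m.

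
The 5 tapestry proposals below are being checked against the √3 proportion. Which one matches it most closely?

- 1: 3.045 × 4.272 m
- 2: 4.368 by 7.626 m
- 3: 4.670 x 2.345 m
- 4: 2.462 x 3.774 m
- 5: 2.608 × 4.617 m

Target root-3 ≈ 1.732.
1: 1.403 (Δ0.329)  2: 1.746 (Δ0.014)  3: 1.991 (Δ0.259)  4: 1.533 (Δ0.199)  5: 1.770 (Δ0.038)

2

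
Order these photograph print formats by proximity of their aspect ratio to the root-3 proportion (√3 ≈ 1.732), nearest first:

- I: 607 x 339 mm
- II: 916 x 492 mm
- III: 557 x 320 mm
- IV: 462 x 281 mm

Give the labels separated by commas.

Ratios: I = 607 / 339 ≈ 1.791; II = 916 / 492 ≈ 1.862; III = 557 / 320 ≈ 1.741; IV = 462 / 281 ≈ 1.644.
|Δ from 1.732|: I 0.059; II 0.130; III 0.009; IV 0.088.

III, I, IV, II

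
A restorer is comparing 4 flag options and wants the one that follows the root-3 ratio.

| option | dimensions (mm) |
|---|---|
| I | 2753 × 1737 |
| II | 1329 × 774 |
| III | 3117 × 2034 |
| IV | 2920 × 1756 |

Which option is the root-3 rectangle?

II

Target root-3 ≈ 1.732.
I: 1.585 (Δ0.147)  II: 1.717 (Δ0.015)  III: 1.532 (Δ0.200)  IV: 1.663 (Δ0.069)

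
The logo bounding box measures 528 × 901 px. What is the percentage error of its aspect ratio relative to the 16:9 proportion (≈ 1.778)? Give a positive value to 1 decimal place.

Ratio = 901 / 528 ≈ 1.7064.
Ideal 16:9 ≈ 1.7778. |1.7064 − 1.7778| / 1.7778 ≈ 4.02% → 4.0%.

4.0%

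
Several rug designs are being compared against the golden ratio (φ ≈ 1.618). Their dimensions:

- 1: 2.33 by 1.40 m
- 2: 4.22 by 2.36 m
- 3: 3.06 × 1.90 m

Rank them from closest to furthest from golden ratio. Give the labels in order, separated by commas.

3, 1, 2

1: 2.33/1.40 ≈ 1.664 → |1.664 − 1.618| = 0.046
2: 4.22/2.36 ≈ 1.788 → |1.788 − 1.618| = 0.170
3: 3.06/1.90 ≈ 1.611 → |1.611 − 1.618| = 0.007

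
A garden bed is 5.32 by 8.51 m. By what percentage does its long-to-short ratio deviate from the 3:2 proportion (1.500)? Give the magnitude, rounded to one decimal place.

6.6%

Ratio = 8.51 / 5.32 ≈ 1.5996.
Ideal 3:2 = 1.5000. |1.5996 − 1.5000| / 1.5000 ≈ 6.64% → 6.6%.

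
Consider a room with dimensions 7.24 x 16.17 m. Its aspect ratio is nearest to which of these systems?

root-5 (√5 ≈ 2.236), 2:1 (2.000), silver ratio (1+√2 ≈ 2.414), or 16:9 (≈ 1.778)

root-5

Ratio = 16.17 / 7.24 ≈ 2.233.
Distances: root-5 2.236 (Δ 0.003); 2:1 2.000 (Δ 0.233); silver ratio 2.414 (Δ 0.181); 16:9 1.778 (Δ 0.455).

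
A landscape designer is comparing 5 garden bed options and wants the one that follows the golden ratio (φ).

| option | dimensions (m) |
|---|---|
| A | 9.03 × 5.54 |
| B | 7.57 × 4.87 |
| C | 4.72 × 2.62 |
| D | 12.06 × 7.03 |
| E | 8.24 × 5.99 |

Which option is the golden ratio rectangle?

A

Target golden ratio ≈ 1.618.
A: 1.630 (Δ0.012)  B: 1.554 (Δ0.064)  C: 1.802 (Δ0.184)  D: 1.716 (Δ0.098)  E: 1.376 (Δ0.242)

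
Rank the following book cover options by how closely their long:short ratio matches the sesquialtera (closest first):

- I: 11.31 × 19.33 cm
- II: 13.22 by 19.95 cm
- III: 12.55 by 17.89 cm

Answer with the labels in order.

II, III, I

Ratios: I = 19.33 / 11.31 ≈ 1.709; II = 19.95 / 13.22 ≈ 1.509; III = 17.89 / 12.55 ≈ 1.425.
|Δ from 1.500|: I 0.209; II 0.009; III 0.075.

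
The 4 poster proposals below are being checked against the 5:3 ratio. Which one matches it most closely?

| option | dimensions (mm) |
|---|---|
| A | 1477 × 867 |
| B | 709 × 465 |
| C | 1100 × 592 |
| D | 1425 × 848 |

Target 5:3 ≈ 1.667.
A: 1.704 (Δ0.037)  B: 1.525 (Δ0.142)  C: 1.858 (Δ0.191)  D: 1.680 (Δ0.013)

D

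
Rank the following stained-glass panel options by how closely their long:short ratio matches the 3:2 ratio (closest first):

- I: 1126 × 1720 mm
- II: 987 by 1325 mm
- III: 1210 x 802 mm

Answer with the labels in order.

III, I, II

I: 1720/1126 ≈ 1.528 → |1.528 − 1.500| = 0.028
II: 1325/987 ≈ 1.342 → |1.342 − 1.500| = 0.158
III: 1210/802 ≈ 1.509 → |1.509 − 1.500| = 0.009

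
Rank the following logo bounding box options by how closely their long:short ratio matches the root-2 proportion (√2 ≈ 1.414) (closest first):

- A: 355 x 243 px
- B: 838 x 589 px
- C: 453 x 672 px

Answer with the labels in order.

A: 355/243 ≈ 1.461 → |1.461 − 1.414| = 0.047
B: 838/589 ≈ 1.423 → |1.423 − 1.414| = 0.009
C: 672/453 ≈ 1.483 → |1.483 − 1.414| = 0.069

B, A, C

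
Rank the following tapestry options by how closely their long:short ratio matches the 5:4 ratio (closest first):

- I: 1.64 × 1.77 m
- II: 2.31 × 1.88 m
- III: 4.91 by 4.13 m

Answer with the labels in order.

I: 1.77/1.64 ≈ 1.079 → |1.079 − 1.250| = 0.171
II: 2.31/1.88 ≈ 1.229 → |1.229 − 1.250| = 0.021
III: 4.91/4.13 ≈ 1.189 → |1.189 − 1.250| = 0.061

II, III, I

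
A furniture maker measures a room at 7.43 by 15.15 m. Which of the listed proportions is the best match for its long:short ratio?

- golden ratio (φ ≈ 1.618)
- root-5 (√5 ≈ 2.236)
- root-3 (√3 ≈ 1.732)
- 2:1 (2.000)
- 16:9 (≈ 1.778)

2:1

15.15/7.43 ≈ 2.039. Nearest candidates are 2:1 (2.000, off by 0.039) and root-5 (2.236, off by 0.197).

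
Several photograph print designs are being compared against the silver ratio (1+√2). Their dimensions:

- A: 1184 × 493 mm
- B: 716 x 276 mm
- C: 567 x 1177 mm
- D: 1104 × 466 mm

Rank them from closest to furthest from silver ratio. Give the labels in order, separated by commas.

Ratios: A = 1184 / 493 ≈ 2.402; B = 716 / 276 ≈ 2.594; C = 1177 / 567 ≈ 2.076; D = 1104 / 466 ≈ 2.369.
|Δ from 2.414|: A 0.012; B 0.180; C 0.338; D 0.045.

A, D, B, C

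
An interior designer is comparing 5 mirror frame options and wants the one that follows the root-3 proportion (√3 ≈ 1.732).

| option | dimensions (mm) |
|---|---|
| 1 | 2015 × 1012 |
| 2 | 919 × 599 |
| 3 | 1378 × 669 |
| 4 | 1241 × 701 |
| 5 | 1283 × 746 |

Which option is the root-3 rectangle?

Ratios (long/short): 1 ≈ 1.991; 2 ≈ 1.534; 3 ≈ 2.060; 4 ≈ 1.770; 5 ≈ 1.720.
root-3 ≈ 1.732; option 5 is nearest (Δ 0.012).

5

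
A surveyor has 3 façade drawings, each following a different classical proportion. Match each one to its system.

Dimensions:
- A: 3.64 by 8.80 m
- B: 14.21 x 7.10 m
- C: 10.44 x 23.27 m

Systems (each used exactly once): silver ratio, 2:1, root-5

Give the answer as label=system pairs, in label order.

Ratios: A ≈ 2.418; B ≈ 2.001; C ≈ 2.229.
Targets: silver ratio ≈ 2.414; 2:1 ≈ 2.000; root-5 ≈ 2.236.

A=silver ratio, B=2:1, C=root-5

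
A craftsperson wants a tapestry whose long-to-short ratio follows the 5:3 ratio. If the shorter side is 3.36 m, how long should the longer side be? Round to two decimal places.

5:3 ≈ 1.66667.
Longer side = 3.36 × 1.66667 ≈ 5.6000 → 5.60 m.

5.60 m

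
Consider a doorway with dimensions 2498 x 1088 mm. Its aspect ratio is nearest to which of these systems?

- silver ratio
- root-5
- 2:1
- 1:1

2498/1088 ≈ 2.296. Nearest candidates are root-5 (2.236, off by 0.060) and silver ratio (2.414, off by 0.118).

root-5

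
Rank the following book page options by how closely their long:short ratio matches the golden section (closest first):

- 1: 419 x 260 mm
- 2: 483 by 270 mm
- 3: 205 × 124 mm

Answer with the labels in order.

1, 3, 2

1: 419/260 ≈ 1.612 → |1.612 − 1.618| = 0.006
2: 483/270 ≈ 1.789 → |1.789 − 1.618| = 0.171
3: 205/124 ≈ 1.653 → |1.653 − 1.618| = 0.035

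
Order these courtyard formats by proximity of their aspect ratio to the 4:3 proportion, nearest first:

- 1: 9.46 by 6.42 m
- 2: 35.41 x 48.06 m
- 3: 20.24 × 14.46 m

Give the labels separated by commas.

1: 9.46/6.42 ≈ 1.474 → |1.474 − 1.333| = 0.141
2: 48.06/35.41 ≈ 1.357 → |1.357 − 1.333| = 0.024
3: 20.24/14.46 ≈ 1.400 → |1.400 − 1.333| = 0.067

2, 3, 1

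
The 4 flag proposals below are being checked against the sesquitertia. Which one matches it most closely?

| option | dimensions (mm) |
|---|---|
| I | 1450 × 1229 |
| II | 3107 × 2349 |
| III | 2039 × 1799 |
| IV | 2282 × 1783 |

Target 4:3 ≈ 1.333.
I: 1.180 (Δ0.153)  II: 1.323 (Δ0.010)  III: 1.133 (Δ0.200)  IV: 1.280 (Δ0.053)

II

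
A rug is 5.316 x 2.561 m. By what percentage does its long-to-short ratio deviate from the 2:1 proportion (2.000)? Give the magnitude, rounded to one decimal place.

3.8%

Ratio = 5.316 / 2.561 ≈ 2.0758.
Ideal 2:1 = 2.0000. |2.0758 − 2.0000| / 2.0000 ≈ 3.79% → 3.8%.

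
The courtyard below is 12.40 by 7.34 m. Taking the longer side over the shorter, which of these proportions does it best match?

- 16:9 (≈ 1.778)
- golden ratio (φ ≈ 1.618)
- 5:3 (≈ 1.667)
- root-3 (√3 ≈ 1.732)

Ratio = 12.40 / 7.34 ≈ 1.689.
Distances: 16:9 1.778 (Δ 0.089); golden ratio 1.618 (Δ 0.071); 5:3 1.667 (Δ 0.022); root-3 1.732 (Δ 0.043).

5:3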